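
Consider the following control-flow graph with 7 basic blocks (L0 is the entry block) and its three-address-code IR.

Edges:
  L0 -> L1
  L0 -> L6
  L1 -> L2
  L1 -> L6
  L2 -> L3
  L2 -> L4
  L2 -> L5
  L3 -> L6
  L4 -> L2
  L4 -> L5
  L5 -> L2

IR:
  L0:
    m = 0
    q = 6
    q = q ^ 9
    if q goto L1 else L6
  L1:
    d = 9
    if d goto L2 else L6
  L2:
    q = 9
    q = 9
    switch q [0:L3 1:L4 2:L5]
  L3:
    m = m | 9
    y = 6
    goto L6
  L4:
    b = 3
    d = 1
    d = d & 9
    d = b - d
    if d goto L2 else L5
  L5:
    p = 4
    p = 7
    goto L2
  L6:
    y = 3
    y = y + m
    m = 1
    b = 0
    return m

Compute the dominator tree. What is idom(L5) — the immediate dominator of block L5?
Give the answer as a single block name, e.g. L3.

idom tree: L1←L0 L2←L1 L3←L2 L4←L2 L5←L2 L6←L0
Join-block Dom:
  L2: preds {L1,L4,L5}: {L0,L1} ∩ {L0,L1,L2,L4} ∩ {L0,L1,L2,L5} = {L0,L1}; idom=L1
  L5: preds {L2,L4}: {L0,L1,L2} ∩ {L0,L1,L2,L4} = {L0,L1,L2}; idom=L2
  L6: preds {L0,L1,L3}: {L0} ∩ {L0,L1} ∩ {L0,L1,L2,L3} = {L0}; idom=L0

idom(L5) = L2

Answer: L2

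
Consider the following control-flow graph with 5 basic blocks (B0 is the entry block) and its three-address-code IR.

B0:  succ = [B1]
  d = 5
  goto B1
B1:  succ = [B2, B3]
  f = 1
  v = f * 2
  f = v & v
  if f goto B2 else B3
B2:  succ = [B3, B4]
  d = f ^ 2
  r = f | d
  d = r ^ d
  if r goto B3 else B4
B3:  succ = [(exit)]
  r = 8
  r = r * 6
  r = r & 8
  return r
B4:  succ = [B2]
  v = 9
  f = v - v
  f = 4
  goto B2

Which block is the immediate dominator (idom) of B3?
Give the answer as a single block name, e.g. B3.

Answer: B1

Derivation:
idom tree: B1←B0 B2←B1 B3←B1 B4←B2
Dom∩ at merges:
  B2: preds {B1,B4}: {B0,B1} ∩ {B0,B1,B2,B4} = {B0,B1}; idom=B1
  B3: preds {B1,B2}: {B0,B1} ∩ {B0,B1,B2} = {B0,B1}; idom=B1

idom(B3) = B1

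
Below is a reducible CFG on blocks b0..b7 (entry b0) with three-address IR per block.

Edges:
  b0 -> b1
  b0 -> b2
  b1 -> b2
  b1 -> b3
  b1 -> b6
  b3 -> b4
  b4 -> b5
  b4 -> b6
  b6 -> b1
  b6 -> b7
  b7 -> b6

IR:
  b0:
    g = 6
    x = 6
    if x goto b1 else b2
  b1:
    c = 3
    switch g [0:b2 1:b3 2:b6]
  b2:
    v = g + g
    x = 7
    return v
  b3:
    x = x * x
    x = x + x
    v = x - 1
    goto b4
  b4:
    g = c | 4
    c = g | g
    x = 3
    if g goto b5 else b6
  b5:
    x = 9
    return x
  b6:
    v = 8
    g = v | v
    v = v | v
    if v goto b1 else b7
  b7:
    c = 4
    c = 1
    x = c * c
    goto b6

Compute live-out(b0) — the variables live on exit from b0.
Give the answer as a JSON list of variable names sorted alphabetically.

Answer: ["g", "x"]

Derivation:
Block summaries:
  b0: def={g,x} ue=∅
  b1: def={c} ue={g}
  b2: def={v,x} ue={g}
  b3: def={v,x} ue={x}
  b4: def={c,g,x} ue={c}
  b5: def={x} ue=∅
  b6: def={g,v} ue=∅
  b7: def={c,x} ue=∅

Liveness:
  live b0: ∅→{g,x}
  live b1: {g,x}→{c,g,x}
  live b2: {g}→∅
  live b3: {c,x}→{c}
  live b4: {c}→{x}
  live b5: ∅→∅
  live b6: {x}→{g,x}
  live b7: ∅→{x}

live-out(b0) = ["g", "x"]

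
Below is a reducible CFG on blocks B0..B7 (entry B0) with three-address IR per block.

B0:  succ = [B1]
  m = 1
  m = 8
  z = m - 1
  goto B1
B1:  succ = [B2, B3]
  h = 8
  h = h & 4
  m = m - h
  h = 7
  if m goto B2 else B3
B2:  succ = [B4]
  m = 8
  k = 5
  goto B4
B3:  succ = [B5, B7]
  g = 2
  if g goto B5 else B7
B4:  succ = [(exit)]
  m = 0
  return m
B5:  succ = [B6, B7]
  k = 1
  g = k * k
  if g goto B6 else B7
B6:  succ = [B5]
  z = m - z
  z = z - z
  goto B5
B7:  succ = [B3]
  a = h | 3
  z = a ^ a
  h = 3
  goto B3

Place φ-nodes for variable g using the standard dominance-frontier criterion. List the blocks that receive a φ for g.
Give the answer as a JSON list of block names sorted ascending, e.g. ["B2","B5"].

Answer: ["B3", "B5", "B7"]

Derivation:
idom tree: B1←B0 B2←B1 B3←B1 B4←B2 B5←B3 B6←B5 B7←B3
Join-block Dom:
  B3: preds {B1,B7}: {B0,B1} ∩ {B0,B1,B3,B7} = {B0,B1}; idom=B1
  B5: preds {B3,B6}: {B0,B1,B3} ∩ {B0,B1,B3,B5,B6} = {B0,B1,B3}; idom=B3
  B7: preds {B3,B5}: {B0,B1,B3} ∩ {B0,B1,B3,B5} = {B0,B1,B3}; idom=B3

DF walk-up:
  B3←B1: walk · to B1
  B3←B7: walk B7→B3 to B1
  B5←B3: walk · to B3
  B5←B6: walk B6→B5 to B3
  B7←B3: walk · to B3
  B7←B5: walk B5 to B3
  DF(B0)=∅
  DF(B1)=∅
  DF(B2)=∅
  DF(B3)={B3}
  DF(B4)=∅
  DF(B5)={B5,B7}
  DF(B6)={B5}
  DF(B7)={B3}

φ for g: defs {B3,B5}
  DF⁺ = {B3,B5,B7}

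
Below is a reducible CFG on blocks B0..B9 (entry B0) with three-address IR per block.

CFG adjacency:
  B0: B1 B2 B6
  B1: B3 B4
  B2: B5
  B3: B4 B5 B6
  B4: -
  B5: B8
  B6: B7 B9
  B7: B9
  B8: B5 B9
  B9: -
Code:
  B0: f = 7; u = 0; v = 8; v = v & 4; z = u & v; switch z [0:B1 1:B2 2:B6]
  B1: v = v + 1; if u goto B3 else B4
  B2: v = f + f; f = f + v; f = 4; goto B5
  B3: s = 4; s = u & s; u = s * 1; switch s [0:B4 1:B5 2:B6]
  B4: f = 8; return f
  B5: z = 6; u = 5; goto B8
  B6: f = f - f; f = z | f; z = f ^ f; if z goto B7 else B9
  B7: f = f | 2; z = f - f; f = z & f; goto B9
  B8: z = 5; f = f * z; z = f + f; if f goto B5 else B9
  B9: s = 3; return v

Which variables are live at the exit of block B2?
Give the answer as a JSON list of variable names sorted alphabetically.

Answer: ["f", "v"]

Derivation:
Block summaries:
  B0 def {f,u,v,z} use ∅
  B1 def {v} use {u,v}
  B2 def {f,v} use {f}
  B3 def {s,u} use {u}
  B4 def {f} use ∅
  B5 def {u,z} use ∅
  B6 def {f,z} use {f,z}
  B7 def {f,z} use {f}
  B8 def {f,z} use {f}
  B9 def {s} use {v}

Live sets:
  B0 li=∅ lo={f,u,v,z}
  B1 li={f,u,v,z} lo={f,u,v,z}
  B2 li={f} lo={f,v}
  B3 li={f,u,v,z} lo={f,v,z}
  B4 li=∅ lo=∅
  B5 li={f,v} lo={f,v}
  B6 li={f,v,z} lo={f,v}
  B7 li={f,v} lo={v}
  B8 li={f,v} lo={f,v}
  B9 li={v} lo=∅

live-out(B2) = ["f", "v"]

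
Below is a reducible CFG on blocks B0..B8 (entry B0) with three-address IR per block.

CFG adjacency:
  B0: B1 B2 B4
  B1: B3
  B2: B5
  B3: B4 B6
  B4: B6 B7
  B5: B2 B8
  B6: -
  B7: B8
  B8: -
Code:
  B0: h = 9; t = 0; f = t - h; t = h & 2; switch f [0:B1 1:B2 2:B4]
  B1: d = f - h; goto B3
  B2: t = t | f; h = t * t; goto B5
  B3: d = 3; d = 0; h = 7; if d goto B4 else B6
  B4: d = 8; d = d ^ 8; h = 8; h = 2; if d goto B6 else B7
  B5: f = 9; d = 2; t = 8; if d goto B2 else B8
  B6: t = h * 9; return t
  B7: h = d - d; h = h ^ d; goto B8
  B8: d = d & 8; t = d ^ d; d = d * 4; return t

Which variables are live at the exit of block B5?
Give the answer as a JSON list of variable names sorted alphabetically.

def/use:
  B0: def={f,h,t} ue=∅
  B1: def={d} ue={f,h}
  B2: def={h,t} ue={f,t}
  B3: def={d,h} ue=∅
  B4: def={d,h} ue=∅
  B5: def={d,f,t} ue=∅
  B6: def={t} ue={h}
  B7: def={h} ue={d}
  B8: def={d,t} ue={d}

Liveness:
  B0 li=∅ lo={f,h,t}
  B1 li={f,h} lo=∅
  B2 li={f,t} lo=∅
  B3 li=∅ lo={h}
  B4 li=∅ lo={d,h}
  B5 li=∅ lo={d,f,t}
  B6 li={h} lo=∅
  B7 li={d} lo={d}
  B8 li={d} lo=∅

live-out(B5) = ["d", "f", "t"]

Answer: ["d", "f", "t"]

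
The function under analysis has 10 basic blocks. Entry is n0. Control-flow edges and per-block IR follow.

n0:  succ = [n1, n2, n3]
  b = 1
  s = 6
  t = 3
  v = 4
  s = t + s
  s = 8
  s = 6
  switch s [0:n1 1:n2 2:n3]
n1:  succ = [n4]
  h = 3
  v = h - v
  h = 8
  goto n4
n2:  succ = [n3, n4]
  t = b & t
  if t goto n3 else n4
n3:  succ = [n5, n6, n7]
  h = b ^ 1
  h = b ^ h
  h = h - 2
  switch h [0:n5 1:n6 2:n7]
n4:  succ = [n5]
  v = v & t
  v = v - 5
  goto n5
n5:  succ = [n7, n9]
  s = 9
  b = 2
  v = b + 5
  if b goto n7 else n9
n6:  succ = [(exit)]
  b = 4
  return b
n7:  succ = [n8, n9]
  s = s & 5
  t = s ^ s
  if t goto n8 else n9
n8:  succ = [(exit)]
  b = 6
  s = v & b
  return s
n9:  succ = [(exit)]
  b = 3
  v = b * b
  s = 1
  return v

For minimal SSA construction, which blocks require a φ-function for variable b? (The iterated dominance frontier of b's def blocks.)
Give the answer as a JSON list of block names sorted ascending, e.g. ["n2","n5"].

idom tree: n1←n0 n2←n0 n3←n0 n4←n0 n5←n0 n6←n3 n7←n0 n8←n7 n9←n0
Join-block Dom:
  n3: preds {n0,n2}: {n0} ∩ {n0,n2} = {n0}; idom=n0
  n4: preds {n1,n2}: {n0,n1} ∩ {n0,n2} = {n0}; idom=n0
  n5: preds {n3,n4}: {n0,n3} ∩ {n0,n4} = {n0}; idom=n0
  n7: preds {n3,n5}: {n0,n3} ∩ {n0,n5} = {n0}; idom=n0
  n9: preds {n5,n7}: {n0,n5} ∩ {n0,n7} = {n0}; idom=n0

DF derivation:
  join n3 pred n0: · stop@n0
  join n3 pred n2: n2 stop@n0
  join n4 pred n1: n1 stop@n0
  join n4 pred n2: n2 stop@n0
  join n5 pred n3: n3 stop@n0
  join n5 pred n4: n4 stop@n0
  join n7 pred n3: n3 stop@n0
  join n7 pred n5: n5 stop@n0
  join n9 pred n5: n5 stop@n0
  join n9 pred n7: n7 stop@n0
  n0 → ∅
  n1 → {n4}
  n2 → {n3,n4}
  n3 → {n5,n7}
  n4 → {n5}
  n5 → {n7,n9}
  n6 → ∅
  n7 → {n9}
  n8 → ∅
  n9 → ∅

φ for b: defs {n0,n5,n6,n8,n9}
  DF⁺ = {n7,n9}

Answer: ["n7", "n9"]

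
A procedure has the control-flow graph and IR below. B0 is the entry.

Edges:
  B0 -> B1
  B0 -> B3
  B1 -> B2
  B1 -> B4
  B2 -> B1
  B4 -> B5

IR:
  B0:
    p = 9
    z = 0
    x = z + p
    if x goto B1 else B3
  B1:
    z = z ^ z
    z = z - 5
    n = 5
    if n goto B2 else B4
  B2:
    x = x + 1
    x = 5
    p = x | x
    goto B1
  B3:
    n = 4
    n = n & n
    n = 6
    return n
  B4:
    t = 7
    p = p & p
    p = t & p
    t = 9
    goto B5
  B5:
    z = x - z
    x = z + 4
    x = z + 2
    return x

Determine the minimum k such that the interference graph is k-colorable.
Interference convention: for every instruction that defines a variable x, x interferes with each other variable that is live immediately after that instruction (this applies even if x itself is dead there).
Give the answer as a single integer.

Block summaries:
  B0 def {p,x,z} use ∅
  B1 def {n,z} use {z}
  B2 def {p,x} use {x}
  B3 def {n} use ∅
  B4 def {p,t} use {p}
  B5 def {x,z} use {x,z}

Backward fixpoint:
  live B0: ∅→{p,x,z}
  live B1: {p,x,z}→{p,x,z}
  live B2: {x,z}→{p,x,z}
  live B3: ∅→∅
  live B4: {p,x,z}→{x,z}
  live B5: {x,z}→∅

Interference:
  n: {p,x,z}
  p: {n,t,x,z}
  t: {p,x,z}
  x: {n,p,t,z}
  z: {n,p,t,x}

Colouring:
  lower bound: {n,p,x,z} mutually conflict ⇒ χ ≥ 4
  4-colouring: r0={p}  r1={x}  r2={z}  r3={n,t}
  χ = 4

Answer: 4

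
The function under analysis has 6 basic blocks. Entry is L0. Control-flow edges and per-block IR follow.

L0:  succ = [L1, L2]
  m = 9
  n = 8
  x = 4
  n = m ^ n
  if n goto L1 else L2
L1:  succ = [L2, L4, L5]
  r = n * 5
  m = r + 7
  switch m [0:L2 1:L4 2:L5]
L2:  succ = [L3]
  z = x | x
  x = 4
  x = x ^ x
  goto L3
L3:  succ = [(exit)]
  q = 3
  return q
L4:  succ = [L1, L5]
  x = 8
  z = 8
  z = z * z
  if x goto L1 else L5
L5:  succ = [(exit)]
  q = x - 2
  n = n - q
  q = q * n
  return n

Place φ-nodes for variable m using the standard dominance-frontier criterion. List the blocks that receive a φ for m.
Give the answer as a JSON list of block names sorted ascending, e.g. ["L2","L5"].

Answer: ["L1", "L2"]

Working:
idom tree: L1←L0 L2←L0 L3←L2 L4←L1 L5←L1
Join-block Dom:
  L1: preds {L0,L4}: {L0} ∩ {L0,L1,L4} = {L0}; idom=L0
  L2: preds {L0,L1}: {L0} ∩ {L0,L1} = {L0}; idom=L0
  L5: preds {L1,L4}: {L0,L1} ∩ {L0,L1,L4} = {L0,L1}; idom=L1

Frontier:
  join L1 pred L0: · stop@L0
  join L1 pred L4: L4→L1 stop@L0
  join L2 pred L0: · stop@L0
  join L2 pred L1: L1 stop@L0
  join L5 pred L1: · stop@L1
  join L5 pred L4: L4 stop@L1
  DF(L0)=∅
  DF(L1)={L1,L2}
  DF(L2)=∅
  DF(L3)=∅
  DF(L4)={L1,L5}
  DF(L5)=∅

φ for m: defs {L0,L1}
  DF⁺ = {L1,L2}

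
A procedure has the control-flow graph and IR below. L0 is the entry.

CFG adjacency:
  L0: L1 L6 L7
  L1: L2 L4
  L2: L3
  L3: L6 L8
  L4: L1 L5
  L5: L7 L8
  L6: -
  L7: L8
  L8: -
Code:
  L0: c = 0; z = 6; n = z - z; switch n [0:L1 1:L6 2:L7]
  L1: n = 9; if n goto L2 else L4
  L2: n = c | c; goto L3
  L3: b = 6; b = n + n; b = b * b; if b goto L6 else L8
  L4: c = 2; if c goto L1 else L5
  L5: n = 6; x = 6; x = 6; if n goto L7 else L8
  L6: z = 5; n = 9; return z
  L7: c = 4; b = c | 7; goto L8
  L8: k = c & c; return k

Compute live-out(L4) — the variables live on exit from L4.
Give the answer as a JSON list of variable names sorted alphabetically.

Block summaries:
  L0: def={c,n,z} ue=∅
  L1: def={n} ue=∅
  L2: def={n} ue={c}
  L3: def={b} ue={n}
  L4: def={c} ue=∅
  L5: def={n,x} ue=∅
  L6: def={n,z} ue=∅
  L7: def={b,c} ue=∅
  L8: def={k} ue={c}

Backward fixpoint:
  live L0: ∅→{c}
  live L1: {c}→{c}
  live L2: {c}→{c,n}
  live L3: {c,n}→{c}
  live L4: ∅→{c}
  live L5: {c}→{c}
  live L6: ∅→∅
  live L7: ∅→{c}
  live L8: {c}→∅

live-out(L4) = ["c"]

Answer: ["c"]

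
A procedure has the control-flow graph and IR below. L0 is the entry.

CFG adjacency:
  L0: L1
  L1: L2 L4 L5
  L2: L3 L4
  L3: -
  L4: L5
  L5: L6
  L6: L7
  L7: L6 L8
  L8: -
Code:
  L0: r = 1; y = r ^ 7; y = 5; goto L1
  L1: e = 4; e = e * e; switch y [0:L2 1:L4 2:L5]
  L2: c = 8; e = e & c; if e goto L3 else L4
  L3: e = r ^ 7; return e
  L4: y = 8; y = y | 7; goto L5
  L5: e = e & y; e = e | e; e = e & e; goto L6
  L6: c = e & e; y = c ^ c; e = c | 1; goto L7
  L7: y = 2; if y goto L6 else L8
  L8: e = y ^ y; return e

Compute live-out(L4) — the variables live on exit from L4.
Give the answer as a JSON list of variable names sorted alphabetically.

def/use:
  L0 def {r,y} use ∅
  L1 def {e} use {y}
  L2 def {c,e} use {e}
  L3 def {e} use {r}
  L4 def {y} use ∅
  L5 def {e} use {e,y}
  L6 def {c,e,y} use {e}
  L7 def {y} use ∅
  L8 def {e} use {y}

Liveness:
  live L0: ∅→{r,y}
  live L1: {r,y}→{e,r,y}
  live L2: {e,r}→{e,r}
  live L3: {r}→∅
  live L4: {e}→{e,y}
  live L5: {e,y}→{e}
  live L6: {e}→{e}
  live L7: {e}→{e,y}
  live L8: {y}→∅

live-out(L4) = ["e", "y"]

Answer: ["e", "y"]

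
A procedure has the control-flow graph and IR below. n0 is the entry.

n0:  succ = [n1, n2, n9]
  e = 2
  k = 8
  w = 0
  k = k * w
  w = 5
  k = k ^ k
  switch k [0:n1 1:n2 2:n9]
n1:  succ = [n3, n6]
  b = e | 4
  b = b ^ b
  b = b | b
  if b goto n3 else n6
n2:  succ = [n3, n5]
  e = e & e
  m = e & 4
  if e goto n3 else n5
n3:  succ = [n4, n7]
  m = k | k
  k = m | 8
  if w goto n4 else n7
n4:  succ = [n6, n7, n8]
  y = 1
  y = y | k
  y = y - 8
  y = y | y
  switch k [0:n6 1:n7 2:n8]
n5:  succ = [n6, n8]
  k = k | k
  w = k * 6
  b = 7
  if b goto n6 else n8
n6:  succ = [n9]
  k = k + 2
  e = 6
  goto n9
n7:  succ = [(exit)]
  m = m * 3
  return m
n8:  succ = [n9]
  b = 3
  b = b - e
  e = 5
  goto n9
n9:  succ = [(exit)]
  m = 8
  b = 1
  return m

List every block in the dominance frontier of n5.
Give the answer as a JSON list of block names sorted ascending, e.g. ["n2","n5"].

idom tree: n1←n0 n2←n0 n3←n0 n4←n3 n5←n2 n6←n0 n7←n3 n8←n0 n9←n0
Join-block Dom:
  n3: preds {n1,n2}: {n0,n1} ∩ {n0,n2} = {n0}; idom=n0
  n6: preds {n1,n4,n5}: {n0,n1} ∩ {n0,n3,n4} ∩ {n0,n2,n5} = {n0}; idom=n0
  n7: preds {n3,n4}: {n0,n3} ∩ {n0,n3,n4} = {n0,n3}; idom=n3
  n8: preds {n4,n5}: {n0,n3,n4} ∩ {n0,n2,n5} = {n0}; idom=n0
  n9: preds {n0,n6,n8}: {n0} ∩ {n0,n6} ∩ {n0,n8} = {n0}; idom=n0

DF derivation:
  join n3 pred n1: n1 stop@n0
  join n3 pred n2: n2 stop@n0
  join n6 pred n1: n1 stop@n0
  join n6 pred n4: n4→n3 stop@n0
  join n6 pred n5: n5→n2 stop@n0
  join n7 pred n3: · stop@n3
  join n7 pred n4: n4 stop@n3
  join n8 pred n4: n4→n3 stop@n0
  join n8 pred n5: n5→n2 stop@n0
  join n9 pred n0: · stop@n0
  join n9 pred n6: n6 stop@n0
  join n9 pred n8: n8 stop@n0
  n0: DF=∅
  n1: DF={n3,n6}
  n2: DF={n3,n6,n8}
  n3: DF={n6,n8}
  n4: DF={n6,n7,n8}
  n5: DF={n6,n8}
  n6: DF={n9}
  n7: DF=∅
  n8: DF={n9}
  n9: DF=∅

DF(n5) = ["n6", "n8"]

Answer: ["n6", "n8"]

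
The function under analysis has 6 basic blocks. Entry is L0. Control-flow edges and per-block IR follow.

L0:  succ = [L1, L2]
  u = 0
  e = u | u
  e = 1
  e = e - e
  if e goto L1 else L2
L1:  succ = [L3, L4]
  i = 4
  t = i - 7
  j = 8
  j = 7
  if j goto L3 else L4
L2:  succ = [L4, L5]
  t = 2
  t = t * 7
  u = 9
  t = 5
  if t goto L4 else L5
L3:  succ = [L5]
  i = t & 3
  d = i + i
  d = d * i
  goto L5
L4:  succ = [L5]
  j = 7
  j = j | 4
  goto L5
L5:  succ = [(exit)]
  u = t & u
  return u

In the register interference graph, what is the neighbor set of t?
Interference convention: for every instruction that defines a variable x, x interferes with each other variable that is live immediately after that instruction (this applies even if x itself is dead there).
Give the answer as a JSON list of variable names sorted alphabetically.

Answer: ["d", "i", "j", "u"]

Working:
def/use:
  L0: {e,u} / ∅
  L1: {i,j,t} / ∅
  L2: {t,u} / ∅
  L3: {d,i} / {t}
  L4: {j} / ∅
  L5: {u} / {t,u}

Liveness:
  live L0: ∅→{u}
  live L1: {u}→{t,u}
  live L2: ∅→{t,u}
  live L3: {t,u}→{t,u}
  live L4: {t,u}→{t,u}
  live L5: {t,u}→∅

Interfere edges:
  d↔{i,t,u}
  e↔{u}
  i↔{d,t,u}
  j↔{t,u}
  t↔{d,i,j,u}
  u↔{d,e,i,j,t}

N(t) = ["d", "i", "j", "u"]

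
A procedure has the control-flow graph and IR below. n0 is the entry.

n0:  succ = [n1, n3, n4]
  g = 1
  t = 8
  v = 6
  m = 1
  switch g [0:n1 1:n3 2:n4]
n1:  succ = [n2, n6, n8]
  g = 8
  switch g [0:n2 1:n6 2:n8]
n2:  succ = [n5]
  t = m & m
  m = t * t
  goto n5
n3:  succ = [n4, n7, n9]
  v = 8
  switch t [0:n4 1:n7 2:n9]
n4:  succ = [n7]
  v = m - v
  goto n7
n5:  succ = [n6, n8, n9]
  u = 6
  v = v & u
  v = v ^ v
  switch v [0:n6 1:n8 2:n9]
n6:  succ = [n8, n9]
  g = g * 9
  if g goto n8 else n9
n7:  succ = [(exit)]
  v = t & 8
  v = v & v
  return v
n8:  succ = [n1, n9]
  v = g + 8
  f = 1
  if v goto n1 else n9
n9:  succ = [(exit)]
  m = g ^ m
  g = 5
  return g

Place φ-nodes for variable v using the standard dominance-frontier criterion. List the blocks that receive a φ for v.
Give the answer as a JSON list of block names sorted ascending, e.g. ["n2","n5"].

idom tree: n1←n0 n2←n1 n3←n0 n4←n0 n5←n2 n6←n1 n7←n0 n8←n1 n9←n0
Join-block Dom:
  n1: preds {n0,n8}: {n0} ∩ {n0,n1,n8} = {n0}; idom=n0
  n4: preds {n0,n3}: {n0} ∩ {n0,n3} = {n0}; idom=n0
  n6: preds {n1,n5}: {n0,n1} ∩ {n0,n1,n2,n5} = {n0,n1}; idom=n1
  n7: preds {n3,n4}: {n0,n3} ∩ {n0,n4} = {n0}; idom=n0
  n8: preds {n1,n5,n6}: {n0,n1} ∩ {n0,n1,n2,n5} ∩ {n0,n1,n6} = {n0,n1}; idom=n1
  n9: preds {n3,n5,n6,n8}: {n0,n3} ∩ {n0,n1,n2,n5} ∩ {n0,n1,n6} ∩ {n0,n1,n8} = {n0}; idom=n0

DF derivation:
  join n1 pred n0: · stop@n0
  join n1 pred n8: n8→n1 stop@n0
  join n4 pred n0: · stop@n0
  join n4 pred n3: n3 stop@n0
  join n6 pred n1: · stop@n1
  join n6 pred n5: n5→n2 stop@n1
  join n7 pred n3: n3 stop@n0
  join n7 pred n4: n4 stop@n0
  join n8 pred n1: · stop@n1
  join n8 pred n5: n5→n2 stop@n1
  join n8 pred n6: n6 stop@n1
  join n9 pred n3: n3 stop@n0
  join n9 pred n5: n5→n2→n1 stop@n0
  join n9 pred n6: n6→n1 stop@n0
  join n9 pred n8: n8→n1 stop@n0
  DF(n0)=∅
  DF(n1)={n1,n9}
  DF(n2)={n6,n8,n9}
  DF(n3)={n4,n7,n9}
  DF(n4)={n7}
  DF(n5)={n6,n8,n9}
  DF(n6)={n8,n9}
  DF(n7)=∅
  DF(n8)={n1,n9}
  DF(n9)=∅

φ for v: defs {n0,n3,n4,n5,n7,n8}
  DF⁺ = {n1,n4,n6,n7,n8,n9}

Answer: ["n1", "n4", "n6", "n7", "n8", "n9"]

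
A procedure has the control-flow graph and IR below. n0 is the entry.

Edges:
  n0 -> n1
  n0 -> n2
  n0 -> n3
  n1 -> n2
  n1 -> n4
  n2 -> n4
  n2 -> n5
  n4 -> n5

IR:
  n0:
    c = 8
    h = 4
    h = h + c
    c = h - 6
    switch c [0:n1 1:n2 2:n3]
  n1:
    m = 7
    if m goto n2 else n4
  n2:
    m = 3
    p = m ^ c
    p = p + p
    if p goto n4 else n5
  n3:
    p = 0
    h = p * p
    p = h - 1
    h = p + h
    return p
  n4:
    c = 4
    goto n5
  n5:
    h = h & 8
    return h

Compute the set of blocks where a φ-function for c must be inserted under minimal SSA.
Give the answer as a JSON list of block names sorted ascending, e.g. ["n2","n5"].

idom tree: n1←n0 n2←n0 n3←n0 n4←n0 n5←n0
Join-block Dom:
  n2: preds {n0,n1}: {n0} ∩ {n0,n1} = {n0}; idom=n0
  n4: preds {n1,n2}: {n0,n1} ∩ {n0,n2} = {n0}; idom=n0
  n5: preds {n2,n4}: {n0,n2} ∩ {n0,n4} = {n0}; idom=n0

Frontier:
  n2←n0: walk · to n0
  n2←n1: walk n1 to n0
  n4←n1: walk n1 to n0
  n4←n2: walk n2 to n0
  n5←n2: walk n2 to n0
  n5←n4: walk n4 to n0
  DF(n0)=∅
  DF(n1)={n2,n4}
  DF(n2)={n4,n5}
  DF(n3)=∅
  DF(n4)={n5}
  DF(n5)=∅

φ for c: defs {n0,n4}
  DF⁺ = {n5}

Answer: ["n5"]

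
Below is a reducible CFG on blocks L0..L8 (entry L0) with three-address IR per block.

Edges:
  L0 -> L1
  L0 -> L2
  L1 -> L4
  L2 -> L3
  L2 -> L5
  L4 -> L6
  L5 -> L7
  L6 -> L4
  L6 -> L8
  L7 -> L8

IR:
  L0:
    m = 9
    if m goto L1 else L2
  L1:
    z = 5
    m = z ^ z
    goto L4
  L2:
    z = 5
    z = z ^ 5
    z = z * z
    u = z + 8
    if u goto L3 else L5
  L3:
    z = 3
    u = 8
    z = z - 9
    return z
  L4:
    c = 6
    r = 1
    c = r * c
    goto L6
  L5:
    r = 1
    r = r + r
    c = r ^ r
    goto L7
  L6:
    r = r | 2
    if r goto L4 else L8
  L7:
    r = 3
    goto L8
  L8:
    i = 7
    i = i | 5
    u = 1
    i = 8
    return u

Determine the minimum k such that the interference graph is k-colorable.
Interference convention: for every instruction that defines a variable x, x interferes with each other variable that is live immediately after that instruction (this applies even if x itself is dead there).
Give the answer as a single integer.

Block summaries:
  L0: def={m} ue=∅
  L1: def={m,z} ue=∅
  L2: def={u,z} ue=∅
  L3: def={u,z} ue=∅
  L4: def={c,r} ue=∅
  L5: def={c,r} ue=∅
  L6: def={r} ue={r}
  L7: def={r} ue=∅
  L8: def={i,u} ue=∅

Backward fixpoint:
  L0 li=∅ lo=∅
  L1 li=∅ lo=∅
  L2 li=∅ lo=∅
  L3 li=∅ lo=∅
  L4 li=∅ lo={r}
  L5 li=∅ lo=∅
  L6 li={r} lo=∅
  L7 li=∅ lo=∅
  L8 li=∅ lo=∅

Conflict graph:
  c — {r}
  i — {u}
  m — ∅
  r — {c}
  u — {i,z}
  z — {u}

Registers:
  {c,r} pairwise interfere (2-clique) ⇒ χ ≥ 2
  assign c→c0 i→c1 m→c0 r→c1 u→c0 z→c1 — no edge inside a register ⇒ χ ≤ 2
  χ = 2

Answer: 2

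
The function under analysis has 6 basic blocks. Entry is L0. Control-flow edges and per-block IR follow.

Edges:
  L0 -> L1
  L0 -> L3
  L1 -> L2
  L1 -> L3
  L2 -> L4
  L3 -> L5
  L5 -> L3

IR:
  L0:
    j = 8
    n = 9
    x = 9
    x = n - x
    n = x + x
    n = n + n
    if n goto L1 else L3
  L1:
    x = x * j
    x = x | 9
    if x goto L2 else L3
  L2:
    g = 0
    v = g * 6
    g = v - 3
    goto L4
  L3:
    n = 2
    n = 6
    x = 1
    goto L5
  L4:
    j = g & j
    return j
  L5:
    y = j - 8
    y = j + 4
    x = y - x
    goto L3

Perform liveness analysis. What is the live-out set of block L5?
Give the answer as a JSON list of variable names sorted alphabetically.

Block summaries:
  L0 def {j,n,x} use ∅
  L1 def {x} use {j,x}
  L2 def {g,v} use ∅
  L3 def {n,x} use ∅
  L4 def {j} use {g,j}
  L5 def {x,y} use {j,x}

Backward fixpoint:
  L0 li=∅ lo={j,x}
  L1 li={j,x} lo={j}
  L2 li={j} lo={g,j}
  L3 li={j} lo={j,x}
  L4 li={g,j} lo=∅
  L5 li={j,x} lo={j}

live-out(L5) = ["j"]

Answer: ["j"]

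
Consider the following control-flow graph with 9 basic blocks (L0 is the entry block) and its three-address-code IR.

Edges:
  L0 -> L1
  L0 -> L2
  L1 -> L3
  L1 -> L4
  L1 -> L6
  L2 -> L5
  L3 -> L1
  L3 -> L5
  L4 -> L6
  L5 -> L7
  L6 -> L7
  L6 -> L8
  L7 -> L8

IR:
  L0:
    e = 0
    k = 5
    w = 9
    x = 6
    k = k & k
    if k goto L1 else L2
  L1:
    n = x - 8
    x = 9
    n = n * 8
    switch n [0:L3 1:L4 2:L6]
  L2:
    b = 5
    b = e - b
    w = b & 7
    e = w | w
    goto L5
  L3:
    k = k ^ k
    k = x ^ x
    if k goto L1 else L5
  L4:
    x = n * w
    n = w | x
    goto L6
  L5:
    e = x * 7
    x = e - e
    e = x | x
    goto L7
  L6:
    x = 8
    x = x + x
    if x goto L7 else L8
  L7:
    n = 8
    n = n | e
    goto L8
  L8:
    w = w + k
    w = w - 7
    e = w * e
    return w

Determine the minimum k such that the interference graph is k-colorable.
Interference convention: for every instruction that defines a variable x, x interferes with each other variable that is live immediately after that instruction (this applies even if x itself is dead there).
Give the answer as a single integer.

Answer: 5

Derivation:
def/use:
  L0: {e,k,w,x} / ∅
  L1: {n,x} / {x}
  L2: {b,e,w} / {e}
  L3: {k} / {k,x}
  L4: {n,x} / {n,w}
  L5: {e,x} / {x}
  L6: {x} / ∅
  L7: {n} / {e}
  L8: {e,w} / {e,k,w}

Live sets:
  L0 li=∅ lo={e,k,w,x}
  L1 li={e,k,w,x} lo={e,k,n,w,x}
  L2 li={e,k,x} lo={k,w,x}
  L3 li={e,k,w,x} lo={e,k,w,x}
  L4 li={e,k,n,w} lo={e,k,w}
  L5 li={k,w,x} lo={e,k,w}
  L6 li={e,k,w} lo={e,k,w}
  L7 li={e,k,w} lo={e,k,w}
  L8 li={e,k,w} lo=∅

Interfere edges:
  b: {e,k,x}
  e: {b,k,n,w,x}
  k: {b,e,n,w,x}
  n: {e,k,w,x}
  w: {e,k,n,x}
  x: {b,e,k,n,w}

Chromatic number:
  lower bound: {e,k,n,w,x} mutually conflict ⇒ χ ≥ 5
  assign b→c3 e→c0 k→c1 n→c3 w→c4 x→c2 — no edge inside a register ⇒ χ ≤ 5
  χ = 5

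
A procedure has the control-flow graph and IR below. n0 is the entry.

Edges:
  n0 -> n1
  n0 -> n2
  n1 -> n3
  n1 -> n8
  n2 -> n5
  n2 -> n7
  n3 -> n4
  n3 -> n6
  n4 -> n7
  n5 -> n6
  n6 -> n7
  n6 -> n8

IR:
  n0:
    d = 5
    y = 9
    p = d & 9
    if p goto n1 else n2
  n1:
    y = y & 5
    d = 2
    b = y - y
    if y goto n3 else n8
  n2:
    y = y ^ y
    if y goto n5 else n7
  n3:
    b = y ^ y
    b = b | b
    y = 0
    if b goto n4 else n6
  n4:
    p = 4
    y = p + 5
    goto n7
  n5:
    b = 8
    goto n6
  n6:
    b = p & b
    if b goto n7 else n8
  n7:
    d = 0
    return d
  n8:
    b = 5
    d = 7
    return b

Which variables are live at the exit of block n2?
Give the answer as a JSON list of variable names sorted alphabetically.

Answer: ["p"]

Analysis:
Per-block:
  n0: {d,p,y} / ∅
  n1: {b,d,y} / {y}
  n2: {y} / {y}
  n3: {b,y} / {y}
  n4: {p,y} / ∅
  n5: {b} / ∅
  n6: {b} / {b,p}
  n7: {d} / ∅
  n8: {b,d} / ∅

Backward fixpoint:
  live n0: ∅→{p,y}
  live n1: {p,y}→{p,y}
  live n2: {p,y}→{p}
  live n3: {p,y}→{b,p}
  live n4: ∅→∅
  live n5: {p}→{b,p}
  live n6: {b,p}→∅
  live n7: ∅→∅
  live n8: ∅→∅

live-out(n2) = ["p"]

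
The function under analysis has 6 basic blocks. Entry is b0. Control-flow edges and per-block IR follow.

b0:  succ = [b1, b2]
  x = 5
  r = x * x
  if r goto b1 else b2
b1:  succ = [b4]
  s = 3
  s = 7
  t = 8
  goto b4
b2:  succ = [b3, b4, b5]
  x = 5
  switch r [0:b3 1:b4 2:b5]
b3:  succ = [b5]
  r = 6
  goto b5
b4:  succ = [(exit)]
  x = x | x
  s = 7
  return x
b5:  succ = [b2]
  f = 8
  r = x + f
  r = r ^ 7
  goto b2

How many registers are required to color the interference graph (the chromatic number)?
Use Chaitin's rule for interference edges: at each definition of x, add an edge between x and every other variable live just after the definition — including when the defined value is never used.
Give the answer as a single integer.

Answer: 2

Analysis:
def/use:
  b0 def {r,x} use ∅
  b1 def {s,t} use ∅
  b2 def {x} use {r}
  b3 def {r} use ∅
  b4 def {s,x} use {x}
  b5 def {f,r} use {x}

Backward fixpoint:
  live b0: ∅→{r,x}
  live b1: {x}→{x}
  live b2: {r}→{x}
  live b3: {x}→{x}
  live b4: {x}→∅
  live b5: {x}→{r}

Interfere edges:
  f↔{x}
  r↔{x}
  s↔{x}
  t↔{x}
  x↔{f,r,s,t}

Registers:
  lower bound: {f,x} mutually conflict ⇒ χ ≥ 2
  2-colouring: R0={x}  R1={f,r,s,t}
  χ = 2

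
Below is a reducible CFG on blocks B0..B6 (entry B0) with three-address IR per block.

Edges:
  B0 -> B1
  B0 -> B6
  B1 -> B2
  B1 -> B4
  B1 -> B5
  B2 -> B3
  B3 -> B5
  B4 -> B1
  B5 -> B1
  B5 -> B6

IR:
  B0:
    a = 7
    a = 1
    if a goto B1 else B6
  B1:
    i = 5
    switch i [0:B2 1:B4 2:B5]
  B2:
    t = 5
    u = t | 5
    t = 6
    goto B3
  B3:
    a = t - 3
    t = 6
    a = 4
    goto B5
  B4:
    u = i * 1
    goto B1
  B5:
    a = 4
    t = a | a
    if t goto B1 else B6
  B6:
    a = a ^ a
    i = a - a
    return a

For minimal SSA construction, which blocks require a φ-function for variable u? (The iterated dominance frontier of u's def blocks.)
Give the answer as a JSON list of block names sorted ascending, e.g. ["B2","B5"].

Answer: ["B1", "B5", "B6"]

Derivation:
idom tree: B1←B0 B2←B1 B3←B2 B4←B1 B5←B1 B6←B0
Dom∩ at merges:
  B1: preds {B0,B4,B5}: {B0} ∩ {B0,B1,B4} ∩ {B0,B1,B5} = {B0}; idom=B0
  B5: preds {B1,B3}: {B0,B1} ∩ {B0,B1,B2,B3} = {B0,B1}; idom=B1
  B6: preds {B0,B5}: {B0} ∩ {B0,B1,B5} = {B0}; idom=B0

Frontier:
  B1←B0: walk · to B0
  B1←B4: walk B4→B1 to B0
  B1←B5: walk B5→B1 to B0
  B5←B1: walk · to B1
  B5←B3: walk B3→B2 to B1
  B6←B0: walk · to B0
  B6←B5: walk B5→B1 to B0
  B0: DF=∅
  B1: DF={B1,B6}
  B2: DF={B5}
  B3: DF={B5}
  B4: DF={B1}
  B5: DF={B1,B6}
  B6: DF=∅

φ for u: defs {B2,B4}
  DF⁺ = {B1,B5,B6}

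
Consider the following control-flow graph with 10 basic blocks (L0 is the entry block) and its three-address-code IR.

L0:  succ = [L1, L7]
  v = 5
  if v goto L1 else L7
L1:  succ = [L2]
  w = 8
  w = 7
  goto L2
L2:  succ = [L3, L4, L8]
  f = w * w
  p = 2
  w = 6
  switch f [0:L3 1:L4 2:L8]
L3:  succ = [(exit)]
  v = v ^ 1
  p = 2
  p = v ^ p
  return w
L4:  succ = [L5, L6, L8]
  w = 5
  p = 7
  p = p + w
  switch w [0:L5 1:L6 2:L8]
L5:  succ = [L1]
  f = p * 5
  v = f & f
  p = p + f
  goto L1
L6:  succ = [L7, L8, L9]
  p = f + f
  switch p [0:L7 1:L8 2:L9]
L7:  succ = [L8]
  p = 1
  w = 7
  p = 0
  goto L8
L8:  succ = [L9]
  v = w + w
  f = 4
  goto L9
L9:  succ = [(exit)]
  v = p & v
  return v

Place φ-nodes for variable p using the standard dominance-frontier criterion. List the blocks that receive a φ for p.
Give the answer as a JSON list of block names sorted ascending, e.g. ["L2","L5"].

Answer: ["L1", "L7", "L8", "L9"]

Analysis:
idom tree: L1←L0 L2←L1 L3←L2 L4←L2 L5←L4 L6←L4 L7←L0 L8←L0 L9←L0
Join-block Dom:
  L1: preds {L0,L5}: {L0} ∩ {L0,L1,L2,L4,L5} = {L0}; idom=L0
  L7: preds {L0,L6}: {L0} ∩ {L0,L1,L2,L4,L6} = {L0}; idom=L0
  L8: preds {L2,L4,L6,L7}: {L0,L1,L2} ∩ {L0,L1,L2,L4} ∩ {L0,L1,L2,L4,L6} ∩ {L0,L7} = {L0}; idom=L0
  L9: preds {L6,L8}: {L0,L1,L2,L4,L6} ∩ {L0,L8} = {L0}; idom=L0

DF walk-up:
  L1←L0: walk · to L0
  L1←L5: walk L5→L4→L2→L1 to L0
  L7←L0: walk · to L0
  L7←L6: walk L6→L4→L2→L1 to L0
  L8←L2: walk L2→L1 to L0
  L8←L4: walk L4→L2→L1 to L0
  L8←L6: walk L6→L4→L2→L1 to L0
  L8←L7: walk L7 to L0
  L9←L6: walk L6→L4→L2→L1 to L0
  L9←L8: walk L8 to L0
  L0: DF=∅
  L1: DF={L1,L7,L8,L9}
  L2: DF={L1,L7,L8,L9}
  L3: DF=∅
  L4: DF={L1,L7,L8,L9}
  L5: DF={L1}
  L6: DF={L7,L8,L9}
  L7: DF={L8}
  L8: DF={L9}
  L9: DF=∅

φ for p: defs {L2,L3,L4,L5,L6,L7}
  DF⁺ = {L1,L7,L8,L9}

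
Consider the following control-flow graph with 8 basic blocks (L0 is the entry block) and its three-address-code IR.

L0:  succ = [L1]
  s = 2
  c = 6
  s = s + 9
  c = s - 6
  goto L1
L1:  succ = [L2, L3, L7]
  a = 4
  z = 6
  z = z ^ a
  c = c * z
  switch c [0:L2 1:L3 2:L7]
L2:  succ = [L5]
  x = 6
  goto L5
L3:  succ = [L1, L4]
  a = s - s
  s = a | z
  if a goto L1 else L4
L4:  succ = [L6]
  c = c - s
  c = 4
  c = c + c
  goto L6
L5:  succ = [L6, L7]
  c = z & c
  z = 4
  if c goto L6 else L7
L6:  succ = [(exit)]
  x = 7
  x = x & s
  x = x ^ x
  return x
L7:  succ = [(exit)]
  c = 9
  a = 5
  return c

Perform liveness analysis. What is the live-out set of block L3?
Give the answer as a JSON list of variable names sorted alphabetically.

Block summaries:
  L0: {c,s} / ∅
  L1: {a,c,z} / {c}
  L2: {x} / ∅
  L3: {a,s} / {s,z}
  L4: {c} / {c,s}
  L5: {c,z} / {c,z}
  L6: {x} / {s}
  L7: {a,c} / ∅

Backward fixpoint:
  L0: in=∅ out={c,s}
  L1: in={c,s} out={c,s,z}
  L2: in={c,s,z} out={c,s,z}
  L3: in={c,s,z} out={c,s}
  L4: in={c,s} out={s}
  L5: in={c,s,z} out={s}
  L6: in={s} out=∅
  L7: in=∅ out=∅

live-out(L3) = ["c", "s"]

Answer: ["c", "s"]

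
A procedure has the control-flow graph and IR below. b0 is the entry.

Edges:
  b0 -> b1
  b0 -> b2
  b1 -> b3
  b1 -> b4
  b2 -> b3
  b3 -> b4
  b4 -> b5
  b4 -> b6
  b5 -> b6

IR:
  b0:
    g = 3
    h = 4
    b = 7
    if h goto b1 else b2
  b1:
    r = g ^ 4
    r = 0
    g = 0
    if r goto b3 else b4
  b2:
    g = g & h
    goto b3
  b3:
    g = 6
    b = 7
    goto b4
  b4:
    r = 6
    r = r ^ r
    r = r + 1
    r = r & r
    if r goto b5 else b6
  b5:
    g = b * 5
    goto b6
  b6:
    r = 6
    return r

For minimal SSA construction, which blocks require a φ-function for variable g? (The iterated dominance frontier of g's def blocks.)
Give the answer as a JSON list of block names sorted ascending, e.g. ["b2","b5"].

Answer: ["b3", "b4", "b6"]

Analysis:
idom tree: b1←b0 b2←b0 b3←b0 b4←b0 b5←b4 b6←b4
Join-block Dom:
  b3: preds {b1,b2}: {b0,b1} ∩ {b0,b2} = {b0}; idom=b0
  b4: preds {b1,b3}: {b0,b1} ∩ {b0,b3} = {b0}; idom=b0
  b6: preds {b4,b5}: {b0,b4} ∩ {b0,b4,b5} = {b0,b4}; idom=b4

DF walk-up:
  b3←b1: walk b1 to b0
  b3←b2: walk b2 to b0
  b4←b1: walk b1 to b0
  b4←b3: walk b3 to b0
  b6←b4: walk · to b4
  b6←b5: walk b5 to b4
  DF(b0)=∅
  DF(b1)={b3,b4}
  DF(b2)={b3}
  DF(b3)={b4}
  DF(b4)=∅
  DF(b5)={b6}
  DF(b6)=∅

φ for g: defs {b0,b1,b2,b3,b5}
  DF⁺ = {b3,b4,b6}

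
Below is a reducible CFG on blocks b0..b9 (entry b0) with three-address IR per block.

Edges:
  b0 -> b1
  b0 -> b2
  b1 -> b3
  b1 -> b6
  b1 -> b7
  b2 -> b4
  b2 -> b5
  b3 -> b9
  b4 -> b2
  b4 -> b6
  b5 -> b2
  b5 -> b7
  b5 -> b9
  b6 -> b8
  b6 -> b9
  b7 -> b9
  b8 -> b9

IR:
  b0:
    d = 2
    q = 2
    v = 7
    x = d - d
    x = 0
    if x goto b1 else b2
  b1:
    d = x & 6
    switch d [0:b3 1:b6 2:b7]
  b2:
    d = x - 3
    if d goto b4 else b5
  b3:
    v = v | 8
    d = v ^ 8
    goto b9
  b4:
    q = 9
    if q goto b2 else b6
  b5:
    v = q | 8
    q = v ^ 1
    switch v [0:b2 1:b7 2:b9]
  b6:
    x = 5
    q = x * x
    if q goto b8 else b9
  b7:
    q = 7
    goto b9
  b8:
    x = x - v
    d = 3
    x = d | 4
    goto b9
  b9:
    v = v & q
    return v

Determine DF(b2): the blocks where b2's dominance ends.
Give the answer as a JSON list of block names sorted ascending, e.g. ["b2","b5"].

idom tree: b1←b0 b2←b0 b3←b1 b4←b2 b5←b2 b6←b0 b7←b0 b8←b6 b9←b0
Dom∩ at merges:
  b2: preds {b0,b4,b5}: {b0} ∩ {b0,b2,b4} ∩ {b0,b2,b5} = {b0}; idom=b0
  b6: preds {b1,b4}: {b0,b1} ∩ {b0,b2,b4} = {b0}; idom=b0
  b7: preds {b1,b5}: {b0,b1} ∩ {b0,b2,b5} = {b0}; idom=b0
  b9: preds {b3,b5,b6,b7,b8}: {b0,b1,b3} ∩ {b0,b2,b5} ∩ {b0,b6} ∩ {b0,b7} ∩ {b0,b6,b8} = {b0}; idom=b0

DF derivation:
  join b2 pred b0: · stop@b0
  join b2 pred b4: b4→b2 stop@b0
  join b2 pred b5: b5→b2 stop@b0
  join b6 pred b1: b1 stop@b0
  join b6 pred b4: b4→b2 stop@b0
  join b7 pred b1: b1 stop@b0
  join b7 pred b5: b5→b2 stop@b0
  join b9 pred b3: b3→b1 stop@b0
  join b9 pred b5: b5→b2 stop@b0
  join b9 pred b6: b6 stop@b0
  join b9 pred b7: b7 stop@b0
  join b9 pred b8: b8→b6 stop@b0
  DF(b0)=∅
  DF(b1)={b6,b7,b9}
  DF(b2)={b2,b6,b7,b9}
  DF(b3)={b9}
  DF(b4)={b2,b6}
  DF(b5)={b2,b7,b9}
  DF(b6)={b9}
  DF(b7)={b9}
  DF(b8)={b9}
  DF(b9)=∅

DF(b2) = ["b2", "b6", "b7", "b9"]

Answer: ["b2", "b6", "b7", "b9"]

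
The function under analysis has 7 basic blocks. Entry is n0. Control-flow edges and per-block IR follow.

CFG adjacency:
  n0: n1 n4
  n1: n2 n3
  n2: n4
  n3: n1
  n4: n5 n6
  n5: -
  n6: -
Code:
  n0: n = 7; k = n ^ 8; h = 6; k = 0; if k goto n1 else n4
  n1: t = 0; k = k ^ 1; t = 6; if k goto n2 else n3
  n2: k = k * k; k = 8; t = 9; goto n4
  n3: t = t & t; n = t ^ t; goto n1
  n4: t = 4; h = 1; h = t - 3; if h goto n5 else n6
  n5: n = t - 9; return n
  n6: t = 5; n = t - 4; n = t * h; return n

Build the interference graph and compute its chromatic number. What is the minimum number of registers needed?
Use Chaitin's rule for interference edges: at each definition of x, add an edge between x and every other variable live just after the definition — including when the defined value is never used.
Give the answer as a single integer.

Answer: 3

Working:
Per-block:
  n0: {h,k,n} / ∅
  n1: {k,t} / {k}
  n2: {k,t} / {k}
  n3: {n,t} / {t}
  n4: {h,t} / ∅
  n5: {n} / {t}
  n6: {n,t} / {h}

Liveness:
  live n0: ∅→{k}
  live n1: {k}→{k,t}
  live n2: {k}→∅
  live n3: {k,t}→{k}
  live n4: ∅→{h,t}
  live n5: {t}→∅
  live n6: {h}→∅

Interfere edges:
  h — {n,t}
  k — {n,t}
  n — {h,k,t}
  t — {h,k,n}

Chromatic number:
  clique {h,n,t} ⇒ need ≥ 3
  3-colouring: r0={n}  r1={t}  r2={h,k}
  χ = 3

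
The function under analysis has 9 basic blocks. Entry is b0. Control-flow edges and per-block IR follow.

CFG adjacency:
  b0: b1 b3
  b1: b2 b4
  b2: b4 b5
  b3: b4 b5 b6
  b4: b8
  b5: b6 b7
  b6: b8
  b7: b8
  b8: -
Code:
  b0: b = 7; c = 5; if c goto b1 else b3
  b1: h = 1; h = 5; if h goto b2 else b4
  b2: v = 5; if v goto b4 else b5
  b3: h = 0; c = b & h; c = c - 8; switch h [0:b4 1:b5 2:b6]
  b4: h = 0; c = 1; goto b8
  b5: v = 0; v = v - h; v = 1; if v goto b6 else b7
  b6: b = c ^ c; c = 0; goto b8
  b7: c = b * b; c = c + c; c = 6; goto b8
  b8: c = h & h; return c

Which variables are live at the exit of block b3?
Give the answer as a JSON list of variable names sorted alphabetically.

Answer: ["b", "c", "h"]

Working:
Block summaries:
  b0 def {b,c} use ∅
  b1 def {h} use ∅
  b2 def {v} use ∅
  b3 def {c,h} use {b}
  b4 def {c,h} use ∅
  b5 def {v} use {h}
  b6 def {b,c} use {c}
  b7 def {c} use {b}
  b8 def {c} use {h}

Liveness:
  b0 li=∅ lo={b,c}
  b1 li={b,c} lo={b,c,h}
  b2 li={b,c,h} lo={b,c,h}
  b3 li={b} lo={b,c,h}
  b4 li=∅ lo={h}
  b5 li={b,c,h} lo={b,c,h}
  b6 li={c,h} lo={h}
  b7 li={b,h} lo={h}
  b8 li={h} lo=∅

live-out(b3) = ["b", "c", "h"]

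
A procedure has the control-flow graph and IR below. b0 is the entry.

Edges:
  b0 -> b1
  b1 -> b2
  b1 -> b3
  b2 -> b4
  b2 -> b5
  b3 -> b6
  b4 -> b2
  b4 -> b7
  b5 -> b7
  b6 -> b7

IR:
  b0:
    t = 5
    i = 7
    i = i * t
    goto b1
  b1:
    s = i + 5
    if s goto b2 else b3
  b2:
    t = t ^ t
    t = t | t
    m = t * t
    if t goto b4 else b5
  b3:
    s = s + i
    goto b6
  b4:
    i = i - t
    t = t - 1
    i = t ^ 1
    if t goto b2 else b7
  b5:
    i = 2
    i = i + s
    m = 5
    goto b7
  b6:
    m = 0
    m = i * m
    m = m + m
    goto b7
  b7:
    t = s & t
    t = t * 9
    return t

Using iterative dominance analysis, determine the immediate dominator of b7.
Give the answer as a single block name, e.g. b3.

idom tree: b1←b0 b2←b1 b3←b1 b4←b2 b5←b2 b6←b3 b7←b1
Dom at joins:
  b2: preds {b1,b4}: {b0,b1} ∩ {b0,b1,b2,b4} = {b0,b1}; idom=b1
  b7: preds {b4,b5,b6}: {b0,b1,b2,b4} ∩ {b0,b1,b2,b5} ∩ {b0,b1,b3,b6} = {b0,b1}; idom=b1

idom(b7) = b1

Answer: b1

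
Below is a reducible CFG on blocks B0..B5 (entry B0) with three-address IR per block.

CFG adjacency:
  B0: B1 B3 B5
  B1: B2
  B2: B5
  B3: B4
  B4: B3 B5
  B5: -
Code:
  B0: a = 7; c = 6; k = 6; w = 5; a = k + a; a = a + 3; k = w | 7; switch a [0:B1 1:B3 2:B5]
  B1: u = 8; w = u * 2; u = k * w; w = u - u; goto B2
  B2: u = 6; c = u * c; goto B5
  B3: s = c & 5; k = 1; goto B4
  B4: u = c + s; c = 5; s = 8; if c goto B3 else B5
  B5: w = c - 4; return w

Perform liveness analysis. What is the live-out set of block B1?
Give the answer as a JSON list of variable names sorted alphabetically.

Answer: ["c"]

Working:
Block summaries:
  B0 def {a,c,k,w} use ∅
  B1 def {u,w} use {k}
  B2 def {c,u} use {c}
  B3 def {k,s} use {c}
  B4 def {c,s,u} use {c,s}
  B5 def {w} use {c}

Liveness:
  live B0: ∅→{c,k}
  live B1: {c,k}→{c}
  live B2: {c}→{c}
  live B3: {c}→{c,s}
  live B4: {c,s}→{c}
  live B5: {c}→∅

live-out(B1) = ["c"]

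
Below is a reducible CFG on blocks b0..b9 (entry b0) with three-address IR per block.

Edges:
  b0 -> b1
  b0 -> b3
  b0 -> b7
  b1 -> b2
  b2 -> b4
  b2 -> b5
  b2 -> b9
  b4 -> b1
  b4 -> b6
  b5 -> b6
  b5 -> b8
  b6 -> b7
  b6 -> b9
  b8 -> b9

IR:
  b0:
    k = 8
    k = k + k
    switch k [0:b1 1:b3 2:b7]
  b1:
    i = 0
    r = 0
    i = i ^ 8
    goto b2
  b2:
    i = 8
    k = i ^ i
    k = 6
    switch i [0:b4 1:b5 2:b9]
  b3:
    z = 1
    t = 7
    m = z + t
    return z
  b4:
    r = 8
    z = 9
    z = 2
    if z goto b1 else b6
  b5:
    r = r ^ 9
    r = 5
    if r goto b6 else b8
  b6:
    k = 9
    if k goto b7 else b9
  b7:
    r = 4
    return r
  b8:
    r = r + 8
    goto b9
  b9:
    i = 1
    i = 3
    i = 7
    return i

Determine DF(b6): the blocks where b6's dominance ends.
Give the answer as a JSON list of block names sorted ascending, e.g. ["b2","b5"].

Answer: ["b7", "b9"]

Working:
idom tree: b1←b0 b2←b1 b3←b0 b4←b2 b5←b2 b6←b2 b7←b0 b8←b5 b9←b2
Dom∩ at merges:
  b1: preds {b0,b4}: {b0} ∩ {b0,b1,b2,b4} = {b0}; idom=b0
  b6: preds {b4,b5}: {b0,b1,b2,b4} ∩ {b0,b1,b2,b5} = {b0,b1,b2}; idom=b2
  b7: preds {b0,b6}: {b0} ∩ {b0,b1,b2,b6} = {b0}; idom=b0
  b9: preds {b2,b6,b8}: {b0,b1,b2} ∩ {b0,b1,b2,b6} ∩ {b0,b1,b2,b5,b8} = {b0,b1,b2}; idom=b2

DF walk-up:
  b1←b0: walk · to b0
  b1←b4: walk b4→b2→b1 to b0
  b6←b4: walk b4 to b2
  b6←b5: walk b5 to b2
  b7←b0: walk · to b0
  b7←b6: walk b6→b2→b1 to b0
  b9←b2: walk · to b2
  b9←b6: walk b6 to b2
  b9←b8: walk b8→b5 to b2
  b0 → ∅
  b1 → {b1,b7}
  b2 → {b1,b7}
  b3 → ∅
  b4 → {b1,b6}
  b5 → {b6,b9}
  b6 → {b7,b9}
  b7 → ∅
  b8 → {b9}
  b9 → ∅

DF(b6) = ["b7", "b9"]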